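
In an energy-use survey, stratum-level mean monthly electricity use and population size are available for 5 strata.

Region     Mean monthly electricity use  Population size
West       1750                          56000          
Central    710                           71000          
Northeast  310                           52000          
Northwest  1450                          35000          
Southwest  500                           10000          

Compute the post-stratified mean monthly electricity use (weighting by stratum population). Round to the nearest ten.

Σ Nₕ·x̄ₕ = 1750×56000 + 710×71000 + 310×52000 + 1450×35000 + 500×10000
  = 98000000 + 50410000 + 16120000 + 50750000 + 5000000 = 220280000
Σ Nₕ = 224000
Overall mean = 220280000 / 224000 = 983.39286

980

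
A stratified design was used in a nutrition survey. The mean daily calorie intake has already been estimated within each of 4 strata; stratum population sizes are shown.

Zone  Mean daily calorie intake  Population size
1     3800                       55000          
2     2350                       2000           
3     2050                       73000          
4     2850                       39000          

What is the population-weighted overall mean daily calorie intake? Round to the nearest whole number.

2808

Σ Nₕ·x̄ₕ = 474500000
Σ Nₕ = 55000 + 2000 + 73000 + 39000 = 169000
Overall mean = 474500000 / 169000 = 2807.6923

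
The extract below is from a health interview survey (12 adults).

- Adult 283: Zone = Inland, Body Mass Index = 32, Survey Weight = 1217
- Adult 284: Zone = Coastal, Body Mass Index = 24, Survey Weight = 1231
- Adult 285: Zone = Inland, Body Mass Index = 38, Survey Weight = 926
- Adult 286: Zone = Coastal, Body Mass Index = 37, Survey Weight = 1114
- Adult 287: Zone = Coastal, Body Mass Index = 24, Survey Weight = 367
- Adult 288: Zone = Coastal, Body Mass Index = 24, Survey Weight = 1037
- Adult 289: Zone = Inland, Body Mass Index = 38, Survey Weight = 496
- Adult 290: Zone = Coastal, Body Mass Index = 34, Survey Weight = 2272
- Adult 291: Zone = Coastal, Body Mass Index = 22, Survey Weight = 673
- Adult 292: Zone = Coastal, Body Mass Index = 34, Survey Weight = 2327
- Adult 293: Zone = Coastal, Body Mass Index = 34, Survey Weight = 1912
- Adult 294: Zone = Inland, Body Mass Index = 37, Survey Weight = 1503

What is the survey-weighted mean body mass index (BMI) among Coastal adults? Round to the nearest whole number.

Coastal rows: 284, 286, 287, 288, 290, 291, 292, 293
Weighted sum = 24×1231 + 37×1114 + 24×367 + 24×1037 + 34×2272 + 22×673 + 34×2327 + 34×1912
  = 29544 + 41218 + 8808 + 24888 + 77248 + 14806 + 79118 + 65008 = 340638
Sum of weights = 1231 + 1114 + 367 + 1037 + 2272 + 673 + 2327 + 1912 = 10933
Weighted mean = 340638 / 10933 = 31.156865

31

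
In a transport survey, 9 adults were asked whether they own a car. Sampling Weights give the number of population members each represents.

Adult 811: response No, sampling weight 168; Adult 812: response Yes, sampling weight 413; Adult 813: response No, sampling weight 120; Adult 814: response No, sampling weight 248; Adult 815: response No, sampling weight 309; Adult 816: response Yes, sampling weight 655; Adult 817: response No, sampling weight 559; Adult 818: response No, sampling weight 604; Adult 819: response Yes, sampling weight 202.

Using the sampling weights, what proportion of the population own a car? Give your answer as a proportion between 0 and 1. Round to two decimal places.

Sum of weights for 'Yes' = 413 + 655 + 202 = 1270
Total weight = 3278
Weighted proportion = 1270 / 3278 = 0.38743136

0.39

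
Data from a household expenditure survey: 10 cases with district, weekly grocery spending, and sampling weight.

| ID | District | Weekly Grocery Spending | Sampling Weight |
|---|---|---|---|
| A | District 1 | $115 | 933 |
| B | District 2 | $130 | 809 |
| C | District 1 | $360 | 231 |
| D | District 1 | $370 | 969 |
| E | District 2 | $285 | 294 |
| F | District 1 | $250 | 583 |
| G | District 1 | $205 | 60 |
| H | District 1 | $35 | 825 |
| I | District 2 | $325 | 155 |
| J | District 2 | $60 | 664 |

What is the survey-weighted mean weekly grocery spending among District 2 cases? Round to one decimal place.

145.3

District 2 rows: B, E, I, J
Weighted sum = 130×809 + 285×294 + 325×155 + 60×664
  = 105170 + 83790 + 50375 + 39840 = 279175
Sum of weights = 809 + 294 + 155 + 664 = 1922
Weighted mean = 279175 / 1922 = 145.25234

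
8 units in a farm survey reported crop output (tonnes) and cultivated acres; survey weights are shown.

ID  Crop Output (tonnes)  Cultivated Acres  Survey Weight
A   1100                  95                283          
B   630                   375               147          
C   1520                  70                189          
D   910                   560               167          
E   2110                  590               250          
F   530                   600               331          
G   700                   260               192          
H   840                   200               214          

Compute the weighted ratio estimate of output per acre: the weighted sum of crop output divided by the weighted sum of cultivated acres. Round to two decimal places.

Σ wᵢ·y = 1100×283 + 630×147 + 1520×189 + 910×167 + 2110×250 + 530×331 + 700×192 + 840×214
  = 311300 + 92610 + 287280 + 151970 + 527500 + 175430 + 134400 + 179760 = 1860250
Σ wᵢ·x = 95×283 + 375×147 + 70×189 + 560×167 + 590×250 + 600×331 + 260×192 + 200×214
  = 26885 + 55125 + 13230 + 93520 + 147500 + 198600 + 49920 + 42800 = 627580
Ratio = 1860250 / 627580 = 2.9641639

2.96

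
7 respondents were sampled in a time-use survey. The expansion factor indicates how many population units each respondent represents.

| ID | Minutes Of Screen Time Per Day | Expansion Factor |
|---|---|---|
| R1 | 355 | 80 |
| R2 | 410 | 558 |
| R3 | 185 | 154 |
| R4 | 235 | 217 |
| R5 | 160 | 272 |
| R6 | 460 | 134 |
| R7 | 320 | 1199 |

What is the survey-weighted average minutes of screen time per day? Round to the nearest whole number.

316

Weighted sum = 355×80 + 410×558 + 185×154 + 235×217 + 160×272 + 460×134 + 320×1199
  = 28400 + 228780 + 28490 + 50995 + 43520 + 61640 + 383680 = 825505
Sum of weights = 2614
Weighted mean = 825505 / 2614 = 315.80145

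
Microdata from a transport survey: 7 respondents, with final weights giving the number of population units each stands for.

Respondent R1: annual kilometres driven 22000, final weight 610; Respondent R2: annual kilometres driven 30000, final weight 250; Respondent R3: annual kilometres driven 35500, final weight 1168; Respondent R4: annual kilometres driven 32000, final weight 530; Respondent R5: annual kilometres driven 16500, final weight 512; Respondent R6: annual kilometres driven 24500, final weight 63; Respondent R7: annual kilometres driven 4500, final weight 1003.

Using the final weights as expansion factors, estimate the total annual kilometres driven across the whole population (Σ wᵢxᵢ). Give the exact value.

Weighted total = 22000×610 + 30000×250 + 35500×1168 + 32000×530 + 16500×512 + 24500×63 + 4500×1003
  = 13420000 + 7500000 + 41464000 + 16960000 + 8448000 + 1543500 + 4513500 = 93849000

93849000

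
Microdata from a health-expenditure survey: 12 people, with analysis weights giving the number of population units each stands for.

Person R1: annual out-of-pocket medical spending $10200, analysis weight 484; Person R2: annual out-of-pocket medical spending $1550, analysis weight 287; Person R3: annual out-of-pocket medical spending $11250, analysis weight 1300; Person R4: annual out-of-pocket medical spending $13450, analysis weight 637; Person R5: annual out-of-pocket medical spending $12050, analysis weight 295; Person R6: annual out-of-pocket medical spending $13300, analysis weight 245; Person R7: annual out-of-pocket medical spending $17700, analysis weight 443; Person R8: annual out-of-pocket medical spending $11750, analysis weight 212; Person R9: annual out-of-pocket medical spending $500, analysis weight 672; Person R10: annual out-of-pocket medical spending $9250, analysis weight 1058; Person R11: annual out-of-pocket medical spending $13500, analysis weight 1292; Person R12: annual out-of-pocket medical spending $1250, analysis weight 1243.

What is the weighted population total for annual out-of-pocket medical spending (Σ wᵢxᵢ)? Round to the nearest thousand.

Weighted total = 10200×484 + 1550×287 + 11250×1300 + 13450×637 + 12050×295 + 13300×245 + 17700×443 + 11750×212 + 500×672 + 9250×1058 + 13500×1292 + 1250×1243
  = 74837900

74838000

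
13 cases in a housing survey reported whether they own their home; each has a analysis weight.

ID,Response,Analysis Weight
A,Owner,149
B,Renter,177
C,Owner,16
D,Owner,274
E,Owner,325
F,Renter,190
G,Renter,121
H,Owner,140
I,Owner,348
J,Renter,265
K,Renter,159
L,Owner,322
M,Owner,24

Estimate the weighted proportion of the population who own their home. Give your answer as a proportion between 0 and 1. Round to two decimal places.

Sum of weights for 'Owner' = 149 + 16 + 274 + 325 + 140 + 348 + 322 + 24 = 1598
Total weight = 2510
Weighted proportion = 1598 / 2510 = 0.63665339

0.64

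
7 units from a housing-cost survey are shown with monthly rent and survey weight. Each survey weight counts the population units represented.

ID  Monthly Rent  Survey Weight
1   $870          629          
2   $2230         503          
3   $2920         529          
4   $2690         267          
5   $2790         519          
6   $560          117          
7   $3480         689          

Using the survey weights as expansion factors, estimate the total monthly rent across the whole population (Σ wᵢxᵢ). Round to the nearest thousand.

Weighted total = 870×629 + 2230×503 + 2920×529 + 2690×267 + 2790×519 + 560×117 + 3480×689
  = 7843080

7843000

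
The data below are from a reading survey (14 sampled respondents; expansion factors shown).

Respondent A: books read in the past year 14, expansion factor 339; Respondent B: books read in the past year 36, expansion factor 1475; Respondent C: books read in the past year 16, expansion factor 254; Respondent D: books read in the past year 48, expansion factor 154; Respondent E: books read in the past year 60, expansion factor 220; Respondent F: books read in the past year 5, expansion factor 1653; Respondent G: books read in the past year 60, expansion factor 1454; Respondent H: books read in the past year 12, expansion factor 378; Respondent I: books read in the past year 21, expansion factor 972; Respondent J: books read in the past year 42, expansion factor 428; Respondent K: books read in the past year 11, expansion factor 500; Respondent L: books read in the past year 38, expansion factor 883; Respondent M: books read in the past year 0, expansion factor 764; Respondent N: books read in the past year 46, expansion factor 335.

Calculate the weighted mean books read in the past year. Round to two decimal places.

28.08

Weighted sum = 275395
Sum of weights = 9809
Weighted mean = 275395 / 9809 = 28.075747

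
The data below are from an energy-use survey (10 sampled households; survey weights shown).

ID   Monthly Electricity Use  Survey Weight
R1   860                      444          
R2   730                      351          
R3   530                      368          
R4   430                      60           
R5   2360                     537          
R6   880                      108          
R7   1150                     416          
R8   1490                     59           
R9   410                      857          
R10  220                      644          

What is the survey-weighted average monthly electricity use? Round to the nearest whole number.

853

Weighted sum = 860×444 + 730×351 + 530×368 + 430×60 + 2360×537 + 880×108 + 1150×416 + 1490×59 + 410×857 + 220×644
  = 381840 + 256230 + 195040 + 25800 + 1267320 + 95040 + 478400 + 87910 + 351370 + 141680 = 3280630
Sum of weights = 444 + 351 + 368 + 60 + 537 + 108 + 416 + 59 + 857 + 644 = 3844
Weighted mean = 3280630 / 3844 = 853.44173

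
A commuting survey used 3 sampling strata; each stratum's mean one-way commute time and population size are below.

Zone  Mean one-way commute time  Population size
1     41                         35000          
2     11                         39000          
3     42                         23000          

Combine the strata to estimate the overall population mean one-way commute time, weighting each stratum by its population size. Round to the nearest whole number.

29

Σ Nₕ·x̄ₕ = 41×35000 + 11×39000 + 42×23000
  = 2830000
Σ Nₕ = 35000 + 39000 + 23000 = 97000
Overall mean = 2830000 / 97000 = 29.175258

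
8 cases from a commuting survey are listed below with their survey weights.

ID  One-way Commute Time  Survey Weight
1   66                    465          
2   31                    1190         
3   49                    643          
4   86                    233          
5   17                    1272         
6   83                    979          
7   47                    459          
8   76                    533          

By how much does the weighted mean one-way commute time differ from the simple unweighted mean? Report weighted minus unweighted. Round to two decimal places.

Unweighted sum = 66 + 31 + 49 + 86 + 17 + 83 + 47 + 76 = 455
Unweighted mean = 455 / 8 = 56.875
Weighted sum = 66×465 + 31×1190 + 49×643 + 86×233 + 17×1272 + 83×979 + 47×459 + 76×533
  = 30690 + 36890 + 31507 + 20038 + 21624 + 81257 + 21573 + 40508 = 284087
Sum of weights = 465 + 1190 + 643 + 233 + 1272 + 979 + 459 + 533 = 5774
Weighted mean = 284087 / 5774 = 49.201074
Difference (weighted minus unweighted) = -7.6739262

-7.67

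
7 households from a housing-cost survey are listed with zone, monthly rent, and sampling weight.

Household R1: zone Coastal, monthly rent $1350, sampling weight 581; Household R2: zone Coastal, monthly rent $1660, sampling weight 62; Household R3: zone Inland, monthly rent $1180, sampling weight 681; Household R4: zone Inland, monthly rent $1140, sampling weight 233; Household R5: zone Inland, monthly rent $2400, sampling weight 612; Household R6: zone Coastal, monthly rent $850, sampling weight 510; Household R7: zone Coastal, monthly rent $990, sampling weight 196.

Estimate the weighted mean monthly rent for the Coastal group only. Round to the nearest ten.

Coastal rows: R1, R2, R6, R7
Weighted sum = 1350×581 + 1660×62 + 850×510 + 990×196
  = 784350 + 102920 + 433500 + 194040 = 1514810
Sum of weights = 581 + 62 + 510 + 196 = 1349
Weighted mean = 1514810 / 1349 = 1122.9133

1120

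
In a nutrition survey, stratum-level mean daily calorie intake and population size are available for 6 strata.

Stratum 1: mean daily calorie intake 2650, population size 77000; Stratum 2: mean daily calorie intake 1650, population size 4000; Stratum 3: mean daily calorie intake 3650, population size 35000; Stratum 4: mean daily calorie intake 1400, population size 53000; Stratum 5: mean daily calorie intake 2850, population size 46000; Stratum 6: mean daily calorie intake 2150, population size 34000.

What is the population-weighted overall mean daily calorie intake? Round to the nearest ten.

2480

Σ Nₕ·x̄ₕ = 2650×77000 + 1650×4000 + 3650×35000 + 1400×53000 + 2850×46000 + 2150×34000
  = 204050000 + 6600000 + 127750000 + 74200000 + 131100000 + 73100000 = 616800000
Σ Nₕ = 77000 + 4000 + 35000 + 53000 + 46000 + 34000 = 249000
Overall mean = 616800000 / 249000 = 2477.1084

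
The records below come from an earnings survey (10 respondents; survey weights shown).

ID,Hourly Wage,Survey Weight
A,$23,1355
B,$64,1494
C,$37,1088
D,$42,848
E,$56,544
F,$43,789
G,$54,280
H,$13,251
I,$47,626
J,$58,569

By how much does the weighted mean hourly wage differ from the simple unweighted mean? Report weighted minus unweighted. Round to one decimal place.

0.6

Unweighted sum = 437
Unweighted mean = 437 / 10 = 43.7
Weighted sum = 23×1355 + 64×1494 + 37×1088 + 42×848 + 56×544 + 43×789 + 54×280 + 13×251 + 47×626 + 58×569
  = 31165 + 95616 + 40256 + 35616 + 30464 + 33927 + 15120 + 3263 + 29422 + 33002 = 347851
Sum of weights = 1355 + 1494 + 1088 + 848 + 544 + 789 + 280 + 251 + 626 + 569 = 7844
Weighted mean = 347851 / 7844 = 44.346124
Difference (weighted minus unweighted) = 0.64612443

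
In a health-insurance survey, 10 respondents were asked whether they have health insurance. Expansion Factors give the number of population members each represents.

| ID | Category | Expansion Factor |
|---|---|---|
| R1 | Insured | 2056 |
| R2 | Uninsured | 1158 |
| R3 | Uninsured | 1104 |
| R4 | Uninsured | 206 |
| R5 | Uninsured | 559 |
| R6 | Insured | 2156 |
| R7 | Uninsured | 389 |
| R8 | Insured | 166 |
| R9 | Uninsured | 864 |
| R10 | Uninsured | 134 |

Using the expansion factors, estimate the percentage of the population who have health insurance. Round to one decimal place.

49.8

Sum of weights for 'Insured' = 2056 + 2156 + 166 = 4378
Total weight = 2056 + 1158 + 1104 + 206 + 559 + 2156 + 389 + 166 + 864 + 134 = 8792
Weighted proportion = 4378 / 8792 = 0.49795268 → 49.795268%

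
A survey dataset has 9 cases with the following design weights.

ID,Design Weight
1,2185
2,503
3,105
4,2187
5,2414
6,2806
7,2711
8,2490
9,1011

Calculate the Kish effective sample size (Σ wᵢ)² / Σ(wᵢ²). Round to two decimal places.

7.07

Σ wᵢ = 2185 + 503 + 105 + 2187 + 2414 + 2806 + 2711 + 2490 + 1011 = 16412
Σ wᵢ² = 4774225 + 253009 + 11025 + 4782969 + 5827396 + 7873636 + 7349521 + 6200100 + 1022121 = 38094002
n_eff = 16412² / 38094002 = 269353744 / 38094002 = 7.0707652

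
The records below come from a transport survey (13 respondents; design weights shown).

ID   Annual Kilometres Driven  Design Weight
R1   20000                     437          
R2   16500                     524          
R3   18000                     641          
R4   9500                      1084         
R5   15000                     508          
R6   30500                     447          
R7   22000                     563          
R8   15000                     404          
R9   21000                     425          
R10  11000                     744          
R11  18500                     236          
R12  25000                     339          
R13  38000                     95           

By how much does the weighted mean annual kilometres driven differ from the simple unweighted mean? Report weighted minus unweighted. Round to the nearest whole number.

-2553

Unweighted sum = 260000
Unweighted mean = 260000 / 13 = 20000
Weighted sum = 112481500
Sum of weights = 6447
Weighted mean = 112481500 / 6447 = 17447.107
Difference (weighted minus unweighted) = -2552.8928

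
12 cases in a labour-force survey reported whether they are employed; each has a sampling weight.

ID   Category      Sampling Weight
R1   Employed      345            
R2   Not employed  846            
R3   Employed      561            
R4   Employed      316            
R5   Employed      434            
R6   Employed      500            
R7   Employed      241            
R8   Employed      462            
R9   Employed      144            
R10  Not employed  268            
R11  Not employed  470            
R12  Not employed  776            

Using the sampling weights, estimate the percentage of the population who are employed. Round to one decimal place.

56.0

Sum of weights for 'Employed' = 345 + 561 + 316 + 434 + 500 + 241 + 462 + 144 = 3003
Total weight = 345 + 846 + 561 + 316 + 434 + 500 + 241 + 462 + 144 + 268 + 470 + 776 = 5363
Weighted proportion = 3003 / 5363 = 0.55994779 → 55.994779%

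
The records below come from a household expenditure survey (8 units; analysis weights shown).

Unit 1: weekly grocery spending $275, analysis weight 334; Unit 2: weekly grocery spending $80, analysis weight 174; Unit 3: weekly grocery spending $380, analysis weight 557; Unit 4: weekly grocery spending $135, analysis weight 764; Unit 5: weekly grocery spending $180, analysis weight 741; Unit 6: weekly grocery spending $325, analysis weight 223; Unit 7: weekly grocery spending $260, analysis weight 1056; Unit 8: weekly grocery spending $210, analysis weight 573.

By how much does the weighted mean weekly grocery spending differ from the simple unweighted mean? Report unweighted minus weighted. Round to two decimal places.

-0.34

Unweighted sum = 275 + 80 + 380 + 135 + 180 + 325 + 260 + 210 = 1845
Unweighted mean = 1845 / 8 = 230.625
Weighted sum = 275×334 + 80×174 + 380×557 + 135×764 + 180×741 + 325×223 + 260×1056 + 210×573
  = 91850 + 13920 + 211660 + 103140 + 133380 + 72475 + 274560 + 120330 = 1021315
Sum of weights = 4422
Weighted mean = 1021315 / 4422 = 230.96223
Difference (unweighted minus weighted) = -0.33723428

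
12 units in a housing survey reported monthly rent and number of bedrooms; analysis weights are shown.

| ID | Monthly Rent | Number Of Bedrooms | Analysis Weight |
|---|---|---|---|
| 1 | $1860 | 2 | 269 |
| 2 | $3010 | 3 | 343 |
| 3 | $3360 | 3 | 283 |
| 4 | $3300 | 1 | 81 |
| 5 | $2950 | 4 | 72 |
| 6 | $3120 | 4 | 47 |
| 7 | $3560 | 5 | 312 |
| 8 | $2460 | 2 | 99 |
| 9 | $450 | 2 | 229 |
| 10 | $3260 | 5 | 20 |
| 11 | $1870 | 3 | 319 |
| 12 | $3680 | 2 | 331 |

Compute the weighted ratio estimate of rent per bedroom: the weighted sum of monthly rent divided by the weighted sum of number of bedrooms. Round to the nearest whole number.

Σ wᵢ·y = 1860×269 + 3010×343 + 3360×283 + 3300×81 + 2950×72 + 3120×47 + 3560×312 + 2460×99 + 450×229 + 3260×20 + 1870×319 + 3680×331
  = 6447110
Σ wᵢ·x = 6908
Ratio = 6447110 / 6908 = 933.2817

933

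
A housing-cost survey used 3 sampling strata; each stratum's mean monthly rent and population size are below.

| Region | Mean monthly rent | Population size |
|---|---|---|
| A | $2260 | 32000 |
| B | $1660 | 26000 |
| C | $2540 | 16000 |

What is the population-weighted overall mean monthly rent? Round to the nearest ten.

Σ Nₕ·x̄ₕ = 2260×32000 + 1660×26000 + 2540×16000
  = 72320000 + 43160000 + 40640000 = 156120000
Σ Nₕ = 74000
Overall mean = 156120000 / 74000 = 2109.7297

2110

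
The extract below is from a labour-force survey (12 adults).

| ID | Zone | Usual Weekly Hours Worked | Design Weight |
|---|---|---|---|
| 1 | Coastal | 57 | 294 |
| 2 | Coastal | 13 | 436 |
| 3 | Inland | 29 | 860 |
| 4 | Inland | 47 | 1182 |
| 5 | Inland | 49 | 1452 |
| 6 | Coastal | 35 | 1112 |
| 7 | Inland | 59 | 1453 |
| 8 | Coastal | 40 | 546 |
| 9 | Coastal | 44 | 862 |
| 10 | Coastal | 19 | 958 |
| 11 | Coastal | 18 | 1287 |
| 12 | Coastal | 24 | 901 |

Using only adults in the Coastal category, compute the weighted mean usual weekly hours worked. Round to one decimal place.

Coastal rows: 1, 2, 6, 8, 9, 10, 11, 12
Weighted sum = 57×294 + 13×436 + 35×1112 + 40×546 + 44×862 + 19×958 + 18×1287 + 24×901
  = 184106
Sum of weights = 294 + 436 + 1112 + 546 + 862 + 958 + 1287 + 901 = 6396
Weighted mean = 184106 / 6396 = 28.784553

28.8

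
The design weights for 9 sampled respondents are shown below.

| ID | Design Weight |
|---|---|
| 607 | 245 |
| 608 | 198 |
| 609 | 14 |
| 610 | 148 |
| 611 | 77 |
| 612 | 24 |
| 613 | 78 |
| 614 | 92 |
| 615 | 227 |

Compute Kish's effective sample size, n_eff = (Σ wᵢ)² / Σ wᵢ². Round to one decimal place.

Σ wᵢ = 245 + 198 + 14 + 148 + 77 + 24 + 78 + 92 + 227 = 1103
Σ wᵢ² = 60025 + 39204 + 196 + 21904 + 5929 + 576 + 6084 + 8464 + 51529 = 193911
n_eff = 1103² / 193911 = 1216609 / 193911 = 6.2740587

6.3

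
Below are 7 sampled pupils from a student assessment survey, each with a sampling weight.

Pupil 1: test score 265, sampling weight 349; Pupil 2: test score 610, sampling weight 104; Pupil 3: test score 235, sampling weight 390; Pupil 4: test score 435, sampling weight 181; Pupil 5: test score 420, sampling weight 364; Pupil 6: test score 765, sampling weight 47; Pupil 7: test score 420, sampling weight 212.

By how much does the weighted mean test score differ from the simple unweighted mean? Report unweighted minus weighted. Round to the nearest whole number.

83

Unweighted sum = 265 + 610 + 235 + 435 + 420 + 765 + 420 = 3150
Unweighted mean = 3150 / 7 = 450
Weighted sum = 265×349 + 610×104 + 235×390 + 435×181 + 420×364 + 765×47 + 420×212
  = 604185
Sum of weights = 349 + 104 + 390 + 181 + 364 + 47 + 212 = 1647
Weighted mean = 604185 / 1647 = 366.83971
Difference (unweighted minus weighted) = 83.160291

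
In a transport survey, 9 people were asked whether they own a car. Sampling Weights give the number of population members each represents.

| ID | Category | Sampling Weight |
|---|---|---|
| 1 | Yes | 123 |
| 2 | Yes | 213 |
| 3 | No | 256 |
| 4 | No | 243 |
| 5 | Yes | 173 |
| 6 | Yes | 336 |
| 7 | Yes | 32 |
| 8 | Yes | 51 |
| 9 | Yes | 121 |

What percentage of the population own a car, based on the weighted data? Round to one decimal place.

Sum of weights for 'Yes' = 123 + 213 + 173 + 336 + 32 + 51 + 121 = 1049
Total weight = 1548
Weighted proportion = 1049 / 1548 = 0.67764858 → 67.764858%

67.8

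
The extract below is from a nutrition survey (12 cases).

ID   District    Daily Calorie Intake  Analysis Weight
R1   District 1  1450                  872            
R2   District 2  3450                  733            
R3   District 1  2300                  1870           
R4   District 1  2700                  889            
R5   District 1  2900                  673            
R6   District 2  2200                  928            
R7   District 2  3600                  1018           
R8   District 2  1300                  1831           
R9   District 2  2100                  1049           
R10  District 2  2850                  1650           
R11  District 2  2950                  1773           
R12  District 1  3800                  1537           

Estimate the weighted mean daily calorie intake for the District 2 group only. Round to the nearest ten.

2530

District 2 rows: R2, R6, R7, R8, R9, R10, R11
Weighted sum = 22751300
Sum of weights = 733 + 928 + 1018 + 1831 + 1049 + 1650 + 1773 = 8982
Weighted mean = 22751300 / 8982 = 2532.9882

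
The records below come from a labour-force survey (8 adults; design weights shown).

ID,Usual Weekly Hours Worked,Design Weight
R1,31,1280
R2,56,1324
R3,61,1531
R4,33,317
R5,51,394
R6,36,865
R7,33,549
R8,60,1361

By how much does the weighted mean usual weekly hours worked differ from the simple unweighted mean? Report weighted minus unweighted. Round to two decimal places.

Unweighted sum = 31 + 56 + 61 + 33 + 51 + 36 + 33 + 60 = 361
Unweighted mean = 361 / 8 = 45.125
Weighted sum = 31×1280 + 56×1324 + 61×1531 + 33×317 + 51×394 + 36×865 + 33×549 + 60×1361
  = 39680 + 74144 + 93391 + 10461 + 20094 + 31140 + 18117 + 81660 = 368687
Sum of weights = 1280 + 1324 + 1531 + 317 + 394 + 865 + 549 + 1361 = 7621
Weighted mean = 368687 / 7621 = 48.377772
Difference (weighted minus unweighted) = 3.2527719

3.25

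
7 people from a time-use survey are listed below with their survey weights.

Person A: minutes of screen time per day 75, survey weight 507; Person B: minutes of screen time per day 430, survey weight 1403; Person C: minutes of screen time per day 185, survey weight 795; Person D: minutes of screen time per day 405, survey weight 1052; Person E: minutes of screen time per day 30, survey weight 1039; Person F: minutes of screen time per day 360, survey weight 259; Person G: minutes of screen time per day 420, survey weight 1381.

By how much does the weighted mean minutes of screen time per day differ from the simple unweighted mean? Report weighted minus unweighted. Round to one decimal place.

26.0

Unweighted sum = 75 + 430 + 185 + 405 + 30 + 360 + 420 = 1905
Unweighted mean = 1905 / 7 = 272.14286
Weighted sum = 75×507 + 430×1403 + 185×795 + 405×1052 + 30×1039 + 360×259 + 420×1381
  = 1918880
Sum of weights = 507 + 1403 + 795 + 1052 + 1039 + 259 + 1381 = 6436
Weighted mean = 1918880 / 6436 = 298.14792
Difference (weighted minus unweighted) = 26.005061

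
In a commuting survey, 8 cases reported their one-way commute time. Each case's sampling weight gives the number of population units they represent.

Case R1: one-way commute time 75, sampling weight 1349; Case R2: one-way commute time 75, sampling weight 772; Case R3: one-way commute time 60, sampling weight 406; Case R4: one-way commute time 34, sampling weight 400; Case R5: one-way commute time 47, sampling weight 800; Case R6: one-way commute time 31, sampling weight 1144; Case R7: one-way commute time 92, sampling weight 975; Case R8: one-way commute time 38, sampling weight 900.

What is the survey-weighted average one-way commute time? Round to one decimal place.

58.4

Weighted sum = 75×1349 + 75×772 + 60×406 + 34×400 + 47×800 + 31×1144 + 92×975 + 38×900
  = 101175 + 57900 + 24360 + 13600 + 37600 + 35464 + 89700 + 34200 = 393999
Sum of weights = 6746
Weighted mean = 393999 / 6746 = 58.404832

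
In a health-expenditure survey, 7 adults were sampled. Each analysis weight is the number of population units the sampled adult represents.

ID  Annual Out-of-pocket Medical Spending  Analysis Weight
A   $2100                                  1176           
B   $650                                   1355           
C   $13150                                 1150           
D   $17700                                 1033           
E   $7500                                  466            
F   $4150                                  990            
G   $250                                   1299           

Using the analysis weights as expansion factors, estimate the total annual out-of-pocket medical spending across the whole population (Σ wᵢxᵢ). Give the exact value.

44685200

Weighted total = 2100×1176 + 650×1355 + 13150×1150 + 17700×1033 + 7500×466 + 4150×990 + 250×1299
  = 2469600 + 880750 + 15122500 + 18284100 + 3495000 + 4108500 + 324750 = 44685200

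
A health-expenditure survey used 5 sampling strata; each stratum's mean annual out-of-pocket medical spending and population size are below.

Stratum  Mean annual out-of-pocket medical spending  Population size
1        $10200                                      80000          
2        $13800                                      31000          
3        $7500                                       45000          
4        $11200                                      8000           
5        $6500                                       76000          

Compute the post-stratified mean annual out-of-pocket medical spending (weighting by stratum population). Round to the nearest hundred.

9000

Σ Nₕ·x̄ₕ = 10200×80000 + 13800×31000 + 7500×45000 + 11200×8000 + 6500×76000
  = 816000000 + 427800000 + 337500000 + 89600000 + 494000000 = 2164900000
Σ Nₕ = 80000 + 31000 + 45000 + 8000 + 76000 = 240000
Overall mean = 2164900000 / 240000 = 9020.4167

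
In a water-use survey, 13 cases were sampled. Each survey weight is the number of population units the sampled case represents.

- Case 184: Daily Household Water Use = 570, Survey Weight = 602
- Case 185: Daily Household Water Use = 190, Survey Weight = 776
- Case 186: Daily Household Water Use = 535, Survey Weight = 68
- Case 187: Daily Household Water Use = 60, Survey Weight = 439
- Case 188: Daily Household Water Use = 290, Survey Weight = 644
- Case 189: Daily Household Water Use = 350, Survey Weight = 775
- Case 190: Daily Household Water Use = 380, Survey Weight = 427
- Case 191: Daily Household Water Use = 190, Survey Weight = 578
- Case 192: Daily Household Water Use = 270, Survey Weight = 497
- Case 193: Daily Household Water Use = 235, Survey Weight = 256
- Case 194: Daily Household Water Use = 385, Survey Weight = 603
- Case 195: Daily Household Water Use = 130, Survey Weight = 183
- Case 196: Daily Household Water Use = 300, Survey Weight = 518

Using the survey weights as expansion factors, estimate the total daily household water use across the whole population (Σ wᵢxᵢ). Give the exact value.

1889085

Weighted total = 1889085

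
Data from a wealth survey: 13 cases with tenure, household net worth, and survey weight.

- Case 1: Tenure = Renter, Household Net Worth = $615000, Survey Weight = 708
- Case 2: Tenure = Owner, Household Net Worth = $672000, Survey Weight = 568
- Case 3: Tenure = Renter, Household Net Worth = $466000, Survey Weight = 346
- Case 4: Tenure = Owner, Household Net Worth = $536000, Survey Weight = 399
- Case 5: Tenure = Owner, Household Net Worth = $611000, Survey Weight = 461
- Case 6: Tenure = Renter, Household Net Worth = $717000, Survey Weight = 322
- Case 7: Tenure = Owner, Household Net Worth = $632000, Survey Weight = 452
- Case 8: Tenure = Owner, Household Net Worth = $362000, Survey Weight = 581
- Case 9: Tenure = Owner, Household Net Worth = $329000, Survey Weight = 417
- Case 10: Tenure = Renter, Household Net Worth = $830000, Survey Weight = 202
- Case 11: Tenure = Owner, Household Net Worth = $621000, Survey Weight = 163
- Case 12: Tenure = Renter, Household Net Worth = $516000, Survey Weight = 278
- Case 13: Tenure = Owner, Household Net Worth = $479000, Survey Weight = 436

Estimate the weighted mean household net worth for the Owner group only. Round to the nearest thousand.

Owner rows: 2, 4, 5, 7, 8, 9, 11, 13
Weighted sum = 1820477000
Sum of weights = 3477
Weighted mean = 1820477000 / 3477 = 523576.93

524000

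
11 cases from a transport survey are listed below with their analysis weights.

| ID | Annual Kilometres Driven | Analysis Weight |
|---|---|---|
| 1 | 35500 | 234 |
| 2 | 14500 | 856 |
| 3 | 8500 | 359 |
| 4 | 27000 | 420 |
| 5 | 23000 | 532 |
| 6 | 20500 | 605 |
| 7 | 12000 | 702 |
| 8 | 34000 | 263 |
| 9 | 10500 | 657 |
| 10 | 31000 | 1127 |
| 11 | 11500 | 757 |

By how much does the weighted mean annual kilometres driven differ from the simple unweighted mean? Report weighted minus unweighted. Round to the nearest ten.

Unweighted sum = 35500 + 14500 + 8500 + 27000 + 23000 + 20500 + 12000 + 34000 + 10500 + 31000 + 11500 = 228000
Unweighted mean = 228000 / 11 = 20727.273
Weighted sum = 35500×234 + 14500×856 + 8500×359 + 27000×420 + 23000×532 + 20500×605 + 12000×702 + 34000×263 + 10500×657 + 31000×1127 + 11500×757
  = 127656000
Sum of weights = 234 + 856 + 359 + 420 + 532 + 605 + 702 + 263 + 657 + 1127 + 757 = 6512
Weighted mean = 127656000 / 6512 = 19603.194
Difference (weighted minus unweighted) = -1124.0786

-1120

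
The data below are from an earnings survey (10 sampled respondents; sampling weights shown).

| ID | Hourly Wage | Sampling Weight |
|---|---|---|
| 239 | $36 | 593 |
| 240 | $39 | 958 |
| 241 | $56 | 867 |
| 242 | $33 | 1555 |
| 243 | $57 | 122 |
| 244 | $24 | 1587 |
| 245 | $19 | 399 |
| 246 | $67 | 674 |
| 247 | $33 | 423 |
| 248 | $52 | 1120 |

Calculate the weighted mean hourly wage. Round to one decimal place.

39.6

Weighted sum = 36×593 + 39×958 + 56×867 + 33×1555 + 57×122 + 24×1587 + 19×399 + 67×674 + 33×423 + 52×1120
  = 21348 + 37362 + 48552 + 51315 + 6954 + 38088 + 7581 + 45158 + 13959 + 58240 = 328557
Sum of weights = 593 + 958 + 867 + 1555 + 122 + 1587 + 399 + 674 + 423 + 1120 = 8298
Weighted mean = 328557 / 8298 = 39.594722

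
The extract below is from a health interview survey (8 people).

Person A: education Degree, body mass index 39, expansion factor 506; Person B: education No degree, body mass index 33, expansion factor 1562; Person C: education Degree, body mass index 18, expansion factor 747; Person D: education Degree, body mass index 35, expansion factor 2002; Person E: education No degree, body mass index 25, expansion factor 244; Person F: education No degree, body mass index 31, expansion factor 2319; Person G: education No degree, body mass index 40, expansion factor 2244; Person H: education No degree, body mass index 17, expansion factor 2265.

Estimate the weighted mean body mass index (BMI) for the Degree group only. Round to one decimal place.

Degree rows: A, C, D
Weighted sum = 39×506 + 18×747 + 35×2002
  = 19734 + 13446 + 70070 = 103250
Sum of weights = 506 + 747 + 2002 = 3255
Weighted mean = 103250 / 3255 = 31.72043

31.7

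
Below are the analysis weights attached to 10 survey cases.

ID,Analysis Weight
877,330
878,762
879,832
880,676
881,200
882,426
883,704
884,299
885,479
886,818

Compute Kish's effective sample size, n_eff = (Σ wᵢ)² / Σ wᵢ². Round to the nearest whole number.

Σ wᵢ = 330 + 762 + 832 + 676 + 200 + 426 + 704 + 299 + 479 + 818 = 5526
Σ wᵢ² = 108900 + 580644 + 692224 + 456976 + 40000 + 181476 + 495616 + 89401 + 229441 + 669124 = 3543802
n_eff = 5526² / 3543802 = 30536676 / 3543802 = 8.616925

9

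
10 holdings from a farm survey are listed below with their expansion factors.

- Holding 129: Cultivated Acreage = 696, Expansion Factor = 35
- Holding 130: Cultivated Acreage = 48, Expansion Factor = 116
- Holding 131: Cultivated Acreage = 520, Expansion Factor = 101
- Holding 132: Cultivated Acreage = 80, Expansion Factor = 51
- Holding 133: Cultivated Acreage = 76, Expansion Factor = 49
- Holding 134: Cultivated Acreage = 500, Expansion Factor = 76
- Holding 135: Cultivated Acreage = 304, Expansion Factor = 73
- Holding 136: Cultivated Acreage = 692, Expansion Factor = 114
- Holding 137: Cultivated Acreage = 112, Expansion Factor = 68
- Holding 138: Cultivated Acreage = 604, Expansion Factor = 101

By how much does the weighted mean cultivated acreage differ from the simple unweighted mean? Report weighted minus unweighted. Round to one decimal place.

Unweighted sum = 696 + 48 + 520 + 80 + 76 + 500 + 304 + 692 + 112 + 604 = 3632
Unweighted mean = 3632 / 10 = 363.2
Weighted sum = 297952
Sum of weights = 784
Weighted mean = 297952 / 784 = 380.04082
Difference (weighted minus unweighted) = 16.840816

16.8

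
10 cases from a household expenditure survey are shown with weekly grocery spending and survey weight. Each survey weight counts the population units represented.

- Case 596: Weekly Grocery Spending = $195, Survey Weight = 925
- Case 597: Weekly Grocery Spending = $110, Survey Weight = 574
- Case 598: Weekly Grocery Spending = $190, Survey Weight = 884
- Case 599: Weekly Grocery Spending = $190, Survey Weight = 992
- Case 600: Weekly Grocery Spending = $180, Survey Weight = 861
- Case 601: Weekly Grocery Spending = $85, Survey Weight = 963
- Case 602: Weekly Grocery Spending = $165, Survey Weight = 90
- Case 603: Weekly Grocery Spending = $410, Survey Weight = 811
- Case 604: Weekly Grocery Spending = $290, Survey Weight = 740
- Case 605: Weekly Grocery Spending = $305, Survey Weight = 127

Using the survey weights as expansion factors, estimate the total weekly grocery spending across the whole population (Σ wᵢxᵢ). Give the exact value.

1437485

Weighted total = 1437485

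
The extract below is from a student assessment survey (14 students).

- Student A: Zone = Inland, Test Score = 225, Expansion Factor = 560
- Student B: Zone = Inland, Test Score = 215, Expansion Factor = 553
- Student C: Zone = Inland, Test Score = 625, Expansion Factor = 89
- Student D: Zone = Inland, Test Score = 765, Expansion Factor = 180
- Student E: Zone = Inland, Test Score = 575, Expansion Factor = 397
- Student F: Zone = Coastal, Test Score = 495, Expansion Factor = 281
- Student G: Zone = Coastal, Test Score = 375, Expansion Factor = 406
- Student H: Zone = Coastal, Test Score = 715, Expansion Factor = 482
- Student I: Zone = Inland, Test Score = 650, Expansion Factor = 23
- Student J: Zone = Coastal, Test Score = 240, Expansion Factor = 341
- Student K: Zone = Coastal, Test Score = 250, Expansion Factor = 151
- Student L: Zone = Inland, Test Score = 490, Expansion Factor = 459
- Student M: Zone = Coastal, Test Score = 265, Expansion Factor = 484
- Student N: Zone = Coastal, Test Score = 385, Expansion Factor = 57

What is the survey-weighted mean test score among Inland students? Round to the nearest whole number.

Inland rows: A, B, C, D, E, I, L
Weighted sum = 225×560 + 215×553 + 625×89 + 765×180 + 575×397 + 650×23 + 490×459
  = 126000 + 118895 + 55625 + 137700 + 228275 + 14950 + 224910 = 906355
Sum of weights = 560 + 553 + 89 + 180 + 397 + 23 + 459 = 2261
Weighted mean = 906355 / 2261 = 400.86466

401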